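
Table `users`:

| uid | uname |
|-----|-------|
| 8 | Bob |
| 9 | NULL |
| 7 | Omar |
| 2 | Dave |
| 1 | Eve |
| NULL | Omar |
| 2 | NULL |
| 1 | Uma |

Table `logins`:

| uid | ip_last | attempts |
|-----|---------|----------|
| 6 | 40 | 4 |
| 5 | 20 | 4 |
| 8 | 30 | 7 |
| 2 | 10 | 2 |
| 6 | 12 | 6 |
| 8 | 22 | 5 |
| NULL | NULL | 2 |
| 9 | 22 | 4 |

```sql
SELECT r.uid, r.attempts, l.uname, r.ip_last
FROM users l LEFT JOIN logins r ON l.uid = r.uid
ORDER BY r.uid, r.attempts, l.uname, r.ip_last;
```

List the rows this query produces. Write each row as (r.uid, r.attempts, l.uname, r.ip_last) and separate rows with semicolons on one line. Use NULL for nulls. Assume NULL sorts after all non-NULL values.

(2, 2, Dave, 10); (2, 2, NULL, 10); (8, 5, Bob, 22); (8, 7, Bob, 30); (9, 4, NULL, 22); (NULL, NULL, Eve, NULL); (NULL, NULL, Omar, NULL); (NULL, NULL, Omar, NULL); (NULL, NULL, Uma, NULL)

LEFT JOIN keeps every row from `users`; unmatched rows get NULL for `logins`'s columns.
Matching on l.uid = r.uid. A NULL in a compared column never satisfies the condition.
- l row (uid=8): matches 2 r row(s) → 2 output row(s).
- l row (uid=9): matches 1 r row(s) → 1 output row(s).
- l row (uid=7): no match → kept, r columns NULL.
- l row (uid=2): matches 1 r row(s) → 1 output row(s).
- l row (uid=1): no match → kept, r columns NULL.
- l row (uid=NULL): no match → kept, r columns NULL.
- l row (uid=2): matches 1 r row(s) → 1 output row(s).
- l row (uid=1): no match → kept, r columns NULL.
After projecting and ordering:
r.uid | r.attempts | l.uname | r.ip_last
2 | 2 | Dave | 10
2 | 2 | NULL | 10
8 | 5 | Bob | 22
8 | 7 | Bob | 30
9 | 4 | NULL | 22
NULL | NULL | Eve | NULL
NULL | NULL | Omar | NULL
NULL | NULL | Omar | NULL
NULL | NULL | Uma | NULL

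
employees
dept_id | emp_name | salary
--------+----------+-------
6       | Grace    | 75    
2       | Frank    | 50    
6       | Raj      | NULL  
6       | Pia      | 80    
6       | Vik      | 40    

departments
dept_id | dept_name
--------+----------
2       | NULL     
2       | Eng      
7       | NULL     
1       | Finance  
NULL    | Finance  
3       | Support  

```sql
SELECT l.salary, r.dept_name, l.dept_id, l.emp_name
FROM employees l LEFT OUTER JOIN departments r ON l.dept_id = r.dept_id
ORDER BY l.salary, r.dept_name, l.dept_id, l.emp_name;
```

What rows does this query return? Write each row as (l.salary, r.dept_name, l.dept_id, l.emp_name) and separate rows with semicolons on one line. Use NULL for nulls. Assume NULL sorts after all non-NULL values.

LEFT JOIN keeps every row from `employees`; unmatched rows get NULL for `departments`'s columns.
Matching on l.dept_id = r.dept_id. A NULL in a compared column never satisfies the condition.
Matched pairs: 2; unmatched l rows kept: 4.

(40, NULL, 6, Vik); (50, Eng, 2, Frank); (50, NULL, 2, Frank); (75, NULL, 6, Grace); (80, NULL, 6, Pia); (NULL, NULL, 6, Raj)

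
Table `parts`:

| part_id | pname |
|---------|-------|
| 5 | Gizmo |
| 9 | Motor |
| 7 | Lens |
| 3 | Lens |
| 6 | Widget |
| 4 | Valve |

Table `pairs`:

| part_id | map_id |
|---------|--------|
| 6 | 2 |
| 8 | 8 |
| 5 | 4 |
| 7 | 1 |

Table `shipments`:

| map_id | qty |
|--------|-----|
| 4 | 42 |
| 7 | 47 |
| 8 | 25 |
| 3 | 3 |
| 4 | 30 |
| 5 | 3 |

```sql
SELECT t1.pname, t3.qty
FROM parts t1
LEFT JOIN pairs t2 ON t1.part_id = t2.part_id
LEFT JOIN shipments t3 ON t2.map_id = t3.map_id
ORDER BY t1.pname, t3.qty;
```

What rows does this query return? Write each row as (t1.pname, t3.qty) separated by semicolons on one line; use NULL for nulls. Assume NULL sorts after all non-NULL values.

Evaluate left to right. First `parts t1 LEFT JOIN pairs t2` on part_id: 6 row(s).
Then LEFT JOIN `shipments t3` on map_id: each of those 6 rows is kept; rows whose t2.map_id has no match in t3 get NULL for t3's columns.

(Gizmo, 30); (Gizmo, 42); (Lens, NULL); (Lens, NULL); (Motor, NULL); (Valve, NULL); (Widget, NULL)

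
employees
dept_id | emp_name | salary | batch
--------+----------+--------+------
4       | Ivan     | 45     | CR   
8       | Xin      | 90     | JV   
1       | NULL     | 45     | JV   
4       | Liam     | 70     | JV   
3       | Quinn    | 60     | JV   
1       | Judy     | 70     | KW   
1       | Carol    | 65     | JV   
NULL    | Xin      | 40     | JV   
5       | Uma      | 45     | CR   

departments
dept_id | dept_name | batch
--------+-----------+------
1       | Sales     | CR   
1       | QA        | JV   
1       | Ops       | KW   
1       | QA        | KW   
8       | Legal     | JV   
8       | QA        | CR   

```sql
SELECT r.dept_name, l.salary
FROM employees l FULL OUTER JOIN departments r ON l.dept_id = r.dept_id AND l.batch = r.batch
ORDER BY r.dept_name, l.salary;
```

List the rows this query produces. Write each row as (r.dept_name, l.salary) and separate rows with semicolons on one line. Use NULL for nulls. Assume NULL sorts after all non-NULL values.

(Legal, 90); (Ops, 70); (QA, 45); (QA, 65); (QA, 70); (QA, NULL); (Sales, NULL); (NULL, 40); (NULL, 45); (NULL, 45); (NULL, 60); (NULL, 70)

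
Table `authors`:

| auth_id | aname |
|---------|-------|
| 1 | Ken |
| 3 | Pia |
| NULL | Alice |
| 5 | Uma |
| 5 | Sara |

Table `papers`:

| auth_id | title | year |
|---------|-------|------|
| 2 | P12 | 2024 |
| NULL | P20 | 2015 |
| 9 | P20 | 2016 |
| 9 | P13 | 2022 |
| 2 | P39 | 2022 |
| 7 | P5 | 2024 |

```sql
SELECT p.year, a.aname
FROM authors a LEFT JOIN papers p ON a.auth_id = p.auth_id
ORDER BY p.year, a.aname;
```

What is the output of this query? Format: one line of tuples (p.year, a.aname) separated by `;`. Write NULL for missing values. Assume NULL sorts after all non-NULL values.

LEFT JOIN keeps every row from `authors`; unmatched rows get NULL for `papers`'s columns.
Matching on a.auth_id = p.auth_id. A NULL in a compared column never satisfies the condition.
- a row (auth_id=1): no match → kept, p columns NULL.
- a row (auth_id=3): no match → kept, p columns NULL.
- a row (auth_id=NULL): no match → kept, p columns NULL.
- a row (auth_id=5): no match → kept, p columns NULL.
- a row (auth_id=5): no match → kept, p columns NULL.
After projecting and ordering:
p.year | a.aname
NULL | Alice
NULL | Ken
NULL | Pia
NULL | Sara
NULL | Uma

(NULL, Alice); (NULL, Ken); (NULL, Pia); (NULL, Sara); (NULL, Uma)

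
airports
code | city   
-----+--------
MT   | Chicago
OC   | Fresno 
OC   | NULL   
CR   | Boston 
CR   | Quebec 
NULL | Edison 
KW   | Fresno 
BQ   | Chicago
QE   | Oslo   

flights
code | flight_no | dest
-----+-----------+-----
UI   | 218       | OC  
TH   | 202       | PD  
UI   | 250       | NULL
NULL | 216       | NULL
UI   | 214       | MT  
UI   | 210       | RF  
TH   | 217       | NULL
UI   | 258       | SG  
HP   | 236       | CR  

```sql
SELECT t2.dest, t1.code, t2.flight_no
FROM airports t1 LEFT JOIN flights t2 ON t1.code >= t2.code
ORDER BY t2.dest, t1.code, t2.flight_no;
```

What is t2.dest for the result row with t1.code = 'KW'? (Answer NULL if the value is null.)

CR

LEFT JOIN keeps every row from `airports`; unmatched rows get NULL for `flights`'s columns.
Matching on t1.code >= t2.code. A NULL in a compared column never satisfies the condition.
- code=MT: 1 matching t2 row(s), so 1 row(s) emitted.
- code=OC: 1 matching t2 row(s), so 1 row(s) emitted.
- code=OC: 1 matching t2 row(s), so 1 row(s) emitted.
- code=CR: no t2 row matches, row kept with t2 columns NULL.
- code=CR: no t2 row matches, row kept with t2 columns NULL.
- code=NULL: no t2 row matches, row kept with t2 columns NULL.
- code=KW: 1 matching t2 row(s), so 1 row(s) emitted.
- code=BQ: no t2 row matches, row kept with t2 columns NULL.
- code=QE: 1 matching t2 row(s), so 1 row(s) emitted.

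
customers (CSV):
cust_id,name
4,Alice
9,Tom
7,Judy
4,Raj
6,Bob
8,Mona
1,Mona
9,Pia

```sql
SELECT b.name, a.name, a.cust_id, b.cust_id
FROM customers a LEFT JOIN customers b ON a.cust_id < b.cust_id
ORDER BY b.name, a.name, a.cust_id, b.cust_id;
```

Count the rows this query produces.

LEFT JOIN keeps every row from `customers a`; unmatched rows get NULL for `customers b`'s columns.
Matching on a.cust_id < b.cust_id.
- a row (cust_id=4): matches 5 b row(s) → 5 output row(s).
- a row (cust_id=9): no match → kept, b columns NULL.
- a row (cust_id=7): matches 3 b row(s) → 3 output row(s).
- a row (cust_id=4): matches 5 b row(s) → 5 output row(s).
- a row (cust_id=6): matches 4 b row(s) → 4 output row(s).
- a row (cust_id=8): matches 2 b row(s) → 2 output row(s).
- a row (cust_id=1): matches 7 b row(s) → 7 output row(s).
- a row (cust_id=9): no match → kept, b columns NULL.
Total: 26 matched + 2 padded = 28 rows.

28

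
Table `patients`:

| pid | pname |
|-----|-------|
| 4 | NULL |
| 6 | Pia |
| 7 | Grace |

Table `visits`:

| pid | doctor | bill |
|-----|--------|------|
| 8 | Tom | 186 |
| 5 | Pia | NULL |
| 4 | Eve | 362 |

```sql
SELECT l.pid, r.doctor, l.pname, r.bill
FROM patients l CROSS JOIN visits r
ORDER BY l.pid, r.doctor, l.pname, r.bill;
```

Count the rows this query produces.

9

CROSS JOIN pairs every row of `patients` with every row of `visits`: 3 × 3 = 9 rows.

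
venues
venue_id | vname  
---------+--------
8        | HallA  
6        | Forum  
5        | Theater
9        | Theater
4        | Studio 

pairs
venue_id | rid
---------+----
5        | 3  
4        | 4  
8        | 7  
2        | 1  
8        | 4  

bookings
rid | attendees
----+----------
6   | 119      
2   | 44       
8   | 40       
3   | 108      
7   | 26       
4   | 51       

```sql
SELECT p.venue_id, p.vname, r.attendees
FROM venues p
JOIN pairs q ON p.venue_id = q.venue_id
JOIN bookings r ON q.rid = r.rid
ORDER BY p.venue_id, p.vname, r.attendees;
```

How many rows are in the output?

4

Step 1 — p INNER JOIN q on venue_id → 4 row(s).
Then INNER JOIN `bookings r` on rid: keep only rows whose q.rid appears in r.
Result: 4 row(s).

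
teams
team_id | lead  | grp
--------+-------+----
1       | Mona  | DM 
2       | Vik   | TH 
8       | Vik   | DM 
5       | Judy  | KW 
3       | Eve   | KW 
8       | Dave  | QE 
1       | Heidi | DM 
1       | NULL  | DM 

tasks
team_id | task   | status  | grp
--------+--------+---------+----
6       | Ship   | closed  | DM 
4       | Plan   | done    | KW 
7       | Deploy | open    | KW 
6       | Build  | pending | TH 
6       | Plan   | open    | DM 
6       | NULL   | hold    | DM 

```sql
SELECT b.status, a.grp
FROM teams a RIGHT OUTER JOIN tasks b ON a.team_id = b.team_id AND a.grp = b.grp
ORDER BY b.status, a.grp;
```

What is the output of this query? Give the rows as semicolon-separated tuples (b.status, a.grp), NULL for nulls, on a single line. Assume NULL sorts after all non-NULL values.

RIGHT JOIN keeps every row from `tasks`; unmatched rows get NULL for `teams`'s columns.
Matching on a.team_id = b.team_id AND a.grp = b.grp.
Matched pairs: 0; unmatched b rows kept: 6.

(closed, NULL); (done, NULL); (hold, NULL); (open, NULL); (open, NULL); (pending, NULL)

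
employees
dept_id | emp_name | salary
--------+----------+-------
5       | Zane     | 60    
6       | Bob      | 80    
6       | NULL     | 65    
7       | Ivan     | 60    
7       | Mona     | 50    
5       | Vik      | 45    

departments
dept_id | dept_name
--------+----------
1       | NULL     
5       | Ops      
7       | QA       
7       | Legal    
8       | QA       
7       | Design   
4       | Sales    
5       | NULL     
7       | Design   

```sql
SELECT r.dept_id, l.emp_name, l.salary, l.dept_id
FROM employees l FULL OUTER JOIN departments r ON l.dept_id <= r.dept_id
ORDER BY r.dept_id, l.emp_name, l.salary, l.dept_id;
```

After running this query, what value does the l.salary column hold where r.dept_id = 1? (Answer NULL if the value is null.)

FULL OUTER JOIN keeps every row from both sides; unmatched rows get NULL for the other side's columns.
Matching on l.dept_id <= r.dept_id.
- l (dept_id=5) pairs with 7 row(s) of r.
- l (dept_id=6) pairs with 5 row(s) of r.
- l (dept_id=6) pairs with 5 row(s) of r.
- l (dept_id=7) pairs with 5 row(s) of r.
- l (dept_id=7) pairs with 5 row(s) of r.
- l (dept_id=5) pairs with 7 row(s) of r.
- plus 2 unmatched r row(s), each kept with NULL l columns.

NULL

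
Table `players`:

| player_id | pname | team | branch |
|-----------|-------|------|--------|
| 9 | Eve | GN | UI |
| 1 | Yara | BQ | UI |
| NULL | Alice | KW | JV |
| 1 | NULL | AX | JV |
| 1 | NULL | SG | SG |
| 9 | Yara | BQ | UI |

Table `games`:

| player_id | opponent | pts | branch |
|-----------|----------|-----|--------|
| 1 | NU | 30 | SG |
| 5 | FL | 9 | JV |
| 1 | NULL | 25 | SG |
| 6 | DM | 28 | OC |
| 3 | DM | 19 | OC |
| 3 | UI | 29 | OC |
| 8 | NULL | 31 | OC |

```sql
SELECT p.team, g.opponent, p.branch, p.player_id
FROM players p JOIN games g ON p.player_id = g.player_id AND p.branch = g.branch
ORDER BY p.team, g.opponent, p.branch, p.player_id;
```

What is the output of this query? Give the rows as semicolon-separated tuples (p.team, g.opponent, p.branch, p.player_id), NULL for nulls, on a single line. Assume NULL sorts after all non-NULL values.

(SG, NU, SG, 1); (SG, NULL, SG, 1)

INNER JOIN keeps only pairs where the ON condition holds.
Matching on p.player_id = g.player_id AND p.branch = g.branch. A NULL in a compared column never satisfies the condition.
- player_id=9, branch=UI: no matching g row, dropped.
- player_id=1, branch=UI: no matching g row, dropped.
- player_id=NULL, branch=JV: no matching g row, dropped.
- player_id=1, branch=JV: no matching g row, dropped.
- player_id=1, branch=SG: 2 matching g row(s), so 2 row(s) emitted.
- player_id=9, branch=UI: no matching g row, dropped.
After projecting and ordering:
p.team | g.opponent | p.branch | p.player_id
SG | NU | SG | 1
SG | NULL | SG | 1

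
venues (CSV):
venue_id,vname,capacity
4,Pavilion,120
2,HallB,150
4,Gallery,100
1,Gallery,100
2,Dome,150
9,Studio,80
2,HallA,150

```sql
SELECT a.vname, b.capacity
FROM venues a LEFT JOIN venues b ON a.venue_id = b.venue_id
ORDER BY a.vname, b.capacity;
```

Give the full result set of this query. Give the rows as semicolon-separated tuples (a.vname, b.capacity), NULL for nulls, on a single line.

(Dome, 150); (Dome, 150); (Dome, 150); (Gallery, 100); (Gallery, 100); (Gallery, 120); (HallA, 150); (HallA, 150); (HallA, 150); (HallB, 150); (HallB, 150); (HallB, 150); (Pavilion, 100); (Pavilion, 120); (Studio, 80)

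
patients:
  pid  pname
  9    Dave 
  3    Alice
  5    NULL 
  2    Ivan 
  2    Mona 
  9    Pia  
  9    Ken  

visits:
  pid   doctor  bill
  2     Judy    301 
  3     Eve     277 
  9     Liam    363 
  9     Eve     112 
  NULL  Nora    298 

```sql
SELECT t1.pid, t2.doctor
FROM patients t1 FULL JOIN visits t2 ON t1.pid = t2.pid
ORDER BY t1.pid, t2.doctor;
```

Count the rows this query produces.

11

FULL OUTER JOIN keeps every row from both sides; unmatched rows get NULL for the other side's columns.
Matching on t1.pid = t2.pid. A NULL in a compared column never satisfies the condition.
Matched pairs: 9; unmatched t1 rows kept: 1; unmatched t2 rows kept: 1.
Total: 9 matched + 2 padded = 11 rows.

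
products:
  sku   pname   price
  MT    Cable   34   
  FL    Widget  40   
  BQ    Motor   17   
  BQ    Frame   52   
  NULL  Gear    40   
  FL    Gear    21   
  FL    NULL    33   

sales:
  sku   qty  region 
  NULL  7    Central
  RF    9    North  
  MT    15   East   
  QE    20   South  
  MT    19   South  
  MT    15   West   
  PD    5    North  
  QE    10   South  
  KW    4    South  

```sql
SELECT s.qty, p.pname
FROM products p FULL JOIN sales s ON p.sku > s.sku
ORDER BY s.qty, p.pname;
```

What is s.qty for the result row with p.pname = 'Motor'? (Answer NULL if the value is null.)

NULL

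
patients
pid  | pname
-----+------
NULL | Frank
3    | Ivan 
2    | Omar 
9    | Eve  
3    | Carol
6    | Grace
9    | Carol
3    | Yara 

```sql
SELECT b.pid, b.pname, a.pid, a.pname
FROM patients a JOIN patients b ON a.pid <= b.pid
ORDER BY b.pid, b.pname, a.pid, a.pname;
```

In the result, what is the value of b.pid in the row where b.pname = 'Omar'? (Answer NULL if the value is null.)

2

INNER JOIN keeps only pairs where the ON condition holds.
Matching on a.pid <= b.pid. A NULL in a compared column never satisfies the condition.
- a (pid=NULL) has no partner → excluded.
- a (pid=3) pairs with 6 row(s) of b.
- a (pid=2) pairs with 7 row(s) of b.
- a (pid=9) pairs with 2 row(s) of b.
- a (pid=3) pairs with 6 row(s) of b.
- a (pid=6) pairs with 3 row(s) of b.
- a (pid=9) pairs with 2 row(s) of b.
- a (pid=3) pairs with 6 row(s) of b.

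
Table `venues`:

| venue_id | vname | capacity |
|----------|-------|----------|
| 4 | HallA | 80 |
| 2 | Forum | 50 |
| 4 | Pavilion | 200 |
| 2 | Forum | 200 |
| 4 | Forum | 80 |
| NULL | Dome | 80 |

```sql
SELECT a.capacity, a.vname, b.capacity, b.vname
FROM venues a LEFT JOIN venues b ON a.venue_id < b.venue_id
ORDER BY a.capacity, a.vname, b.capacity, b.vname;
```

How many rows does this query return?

10

LEFT JOIN keeps every row from `venues a`; unmatched rows get NULL for `venues b`'s columns.
Matching on a.venue_id < b.venue_id. A NULL in a compared column never satisfies the condition.
- a row (venue_id=4): no match → kept, b columns NULL.
- a row (venue_id=2): matches 3 b row(s) → 3 output row(s).
- a row (venue_id=4): no match → kept, b columns NULL.
- a row (venue_id=2): matches 3 b row(s) → 3 output row(s).
- a row (venue_id=4): no match → kept, b columns NULL.
- a row (venue_id=NULL): no match → kept, b columns NULL.
Total: 6 matched + 4 padded = 10 rows.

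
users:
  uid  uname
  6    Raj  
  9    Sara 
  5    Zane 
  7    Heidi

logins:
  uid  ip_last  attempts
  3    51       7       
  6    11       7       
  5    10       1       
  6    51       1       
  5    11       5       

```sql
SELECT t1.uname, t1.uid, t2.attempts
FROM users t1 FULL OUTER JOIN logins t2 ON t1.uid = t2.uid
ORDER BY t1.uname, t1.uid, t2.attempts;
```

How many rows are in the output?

7

FULL OUTER JOIN keeps every row from both sides; unmatched rows get NULL for the other side's columns.
Matching on t1.uid = t2.uid.
- t1 row (uid=6): matches 2 t2 row(s) → 2 output row(s).
- t1 row (uid=9): no match → kept, t2 columns NULL.
- t1 row (uid=5): matches 2 t2 row(s) → 2 output row(s).
- t1 row (uid=7): no match → kept, t2 columns NULL.
- plus 1 unmatched t2 row(s), each kept with NULL t1 columns.
Total: 4 matched + 3 padded = 7 rows.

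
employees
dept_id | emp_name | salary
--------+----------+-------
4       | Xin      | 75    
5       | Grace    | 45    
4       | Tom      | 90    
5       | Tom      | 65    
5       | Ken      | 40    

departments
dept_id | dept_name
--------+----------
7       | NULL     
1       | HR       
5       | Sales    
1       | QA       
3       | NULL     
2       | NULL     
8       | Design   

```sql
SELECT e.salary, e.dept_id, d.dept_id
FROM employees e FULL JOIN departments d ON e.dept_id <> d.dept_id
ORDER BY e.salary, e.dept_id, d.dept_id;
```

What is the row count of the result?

32

FULL OUTER JOIN keeps every row from both sides; unmatched rows get NULL for the other side's columns.
Matching on e.dept_id <> d.dept_id.
Matched pairs: 32; unmatched e rows kept: 0; unmatched d rows kept: 0.
Total: 32 rows.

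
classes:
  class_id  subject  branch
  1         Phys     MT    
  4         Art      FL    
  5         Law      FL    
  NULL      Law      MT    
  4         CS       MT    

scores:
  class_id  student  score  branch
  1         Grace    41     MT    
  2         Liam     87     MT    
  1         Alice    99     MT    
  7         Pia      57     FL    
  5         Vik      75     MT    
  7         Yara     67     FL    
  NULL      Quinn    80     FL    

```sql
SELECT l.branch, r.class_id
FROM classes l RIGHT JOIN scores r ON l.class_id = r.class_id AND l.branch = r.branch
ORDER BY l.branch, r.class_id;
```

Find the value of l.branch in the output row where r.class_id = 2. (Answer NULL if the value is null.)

NULL

RIGHT JOIN keeps every row from `scores`; unmatched rows get NULL for `classes`'s columns.
Matching on l.class_id = r.class_id AND l.branch = r.branch. A NULL in a compared column never satisfies the condition.
Matched pairs: 2; unmatched r rows kept: 5.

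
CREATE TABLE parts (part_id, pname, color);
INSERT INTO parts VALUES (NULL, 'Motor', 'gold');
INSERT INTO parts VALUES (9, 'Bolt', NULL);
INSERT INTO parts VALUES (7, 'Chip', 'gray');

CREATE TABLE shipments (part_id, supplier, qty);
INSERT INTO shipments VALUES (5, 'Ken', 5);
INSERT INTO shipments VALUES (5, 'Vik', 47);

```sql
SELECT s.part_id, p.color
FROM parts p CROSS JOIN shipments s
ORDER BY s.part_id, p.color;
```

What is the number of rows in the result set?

6

CROSS JOIN pairs every row of `parts` with every row of `shipments`: 3 × 2 = 6 rows.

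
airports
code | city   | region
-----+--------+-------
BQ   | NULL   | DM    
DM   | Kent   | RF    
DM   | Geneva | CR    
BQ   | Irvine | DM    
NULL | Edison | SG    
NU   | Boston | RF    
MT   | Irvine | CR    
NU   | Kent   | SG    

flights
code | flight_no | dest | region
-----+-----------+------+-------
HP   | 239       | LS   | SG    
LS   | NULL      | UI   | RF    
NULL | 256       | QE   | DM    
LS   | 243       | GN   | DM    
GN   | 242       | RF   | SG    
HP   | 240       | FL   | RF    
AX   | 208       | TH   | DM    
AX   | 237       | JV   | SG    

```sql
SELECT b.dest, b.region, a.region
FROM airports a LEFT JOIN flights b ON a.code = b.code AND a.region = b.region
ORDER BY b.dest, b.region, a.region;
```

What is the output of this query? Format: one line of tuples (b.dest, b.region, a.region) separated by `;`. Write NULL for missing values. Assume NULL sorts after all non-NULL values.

LEFT JOIN keeps every row from `airports`; unmatched rows get NULL for `flights`'s columns.
Matching on a.code = b.code AND a.region = b.region. A NULL in a compared column never satisfies the condition.
Matched pairs: 0; unmatched a rows kept: 8.

(NULL, NULL, CR); (NULL, NULL, CR); (NULL, NULL, DM); (NULL, NULL, DM); (NULL, NULL, RF); (NULL, NULL, RF); (NULL, NULL, SG); (NULL, NULL, SG)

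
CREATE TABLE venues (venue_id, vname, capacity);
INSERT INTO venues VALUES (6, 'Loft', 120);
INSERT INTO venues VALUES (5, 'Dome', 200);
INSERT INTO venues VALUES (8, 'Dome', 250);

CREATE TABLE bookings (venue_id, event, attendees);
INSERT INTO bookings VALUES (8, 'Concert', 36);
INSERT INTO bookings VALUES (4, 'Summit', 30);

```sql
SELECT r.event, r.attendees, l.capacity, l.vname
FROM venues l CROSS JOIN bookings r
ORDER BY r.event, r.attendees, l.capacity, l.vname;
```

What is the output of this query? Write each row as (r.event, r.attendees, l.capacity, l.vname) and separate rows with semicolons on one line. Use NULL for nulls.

CROSS JOIN pairs every row of `venues` with every row of `bookings`: 3 × 2 = 6 rows.
After projecting and ordering:
r.event | r.attendees | l.capacity | l.vname
Concert | 36 | 120 | Loft
Concert | 36 | 200 | Dome
Concert | 36 | 250 | Dome
Summit | 30 | 120 | Loft
Summit | 30 | 200 | Dome
Summit | 30 | 250 | Dome

(Concert, 36, 120, Loft); (Concert, 36, 200, Dome); (Concert, 36, 250, Dome); (Summit, 30, 120, Loft); (Summit, 30, 200, Dome); (Summit, 30, 250, Dome)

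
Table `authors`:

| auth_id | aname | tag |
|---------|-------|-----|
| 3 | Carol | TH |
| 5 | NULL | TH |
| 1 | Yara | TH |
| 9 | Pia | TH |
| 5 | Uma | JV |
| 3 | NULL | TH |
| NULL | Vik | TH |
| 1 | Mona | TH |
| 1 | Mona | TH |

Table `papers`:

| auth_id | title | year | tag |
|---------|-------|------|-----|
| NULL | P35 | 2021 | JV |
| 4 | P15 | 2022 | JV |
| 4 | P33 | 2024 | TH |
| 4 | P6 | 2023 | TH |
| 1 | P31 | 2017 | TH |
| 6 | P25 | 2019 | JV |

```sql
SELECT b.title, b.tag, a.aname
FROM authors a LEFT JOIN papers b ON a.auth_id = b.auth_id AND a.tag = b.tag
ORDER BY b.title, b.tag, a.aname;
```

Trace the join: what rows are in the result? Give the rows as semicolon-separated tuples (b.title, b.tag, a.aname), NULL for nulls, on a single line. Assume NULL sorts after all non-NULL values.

LEFT JOIN keeps every row from `authors`; unmatched rows get NULL for `papers`'s columns.
Matching on a.auth_id = b.auth_id AND a.tag = b.tag. A NULL in a compared column never satisfies the condition.
- a[0] auth_id=3, tag=TH → no match; kept with NULLs on the b side.
- a[1] auth_id=5, tag=TH → no match; kept with NULLs on the b side.
- a[2] auth_id=1, tag=TH → 1 match(es) in b → 1 row(s).
- a[3] auth_id=9, tag=TH → no match; kept with NULLs on the b side.
- a[4] auth_id=5, tag=JV → no match; kept with NULLs on the b side.
- a[5] auth_id=3, tag=TH → no match; kept with NULLs on the b side.
- a[6] auth_id=NULL, tag=TH → no match; kept with NULLs on the b side.
- a[7] auth_id=1, tag=TH → 1 match(es) in b → 1 row(s).
- a[8] auth_id=1, tag=TH → 1 match(es) in b → 1 row(s).
After projecting and ordering:
b.title | b.tag | a.aname
P31 | TH | Mona
P31 | TH | Mona
P31 | TH | Yara
NULL | NULL | Carol
NULL | NULL | Pia
NULL | NULL | Uma
NULL | NULL | Vik
NULL | NULL | NULL
NULL | NULL | NULL

(P31, TH, Mona); (P31, TH, Mona); (P31, TH, Yara); (NULL, NULL, Carol); (NULL, NULL, Pia); (NULL, NULL, Uma); (NULL, NULL, Vik); (NULL, NULL, NULL); (NULL, NULL, NULL)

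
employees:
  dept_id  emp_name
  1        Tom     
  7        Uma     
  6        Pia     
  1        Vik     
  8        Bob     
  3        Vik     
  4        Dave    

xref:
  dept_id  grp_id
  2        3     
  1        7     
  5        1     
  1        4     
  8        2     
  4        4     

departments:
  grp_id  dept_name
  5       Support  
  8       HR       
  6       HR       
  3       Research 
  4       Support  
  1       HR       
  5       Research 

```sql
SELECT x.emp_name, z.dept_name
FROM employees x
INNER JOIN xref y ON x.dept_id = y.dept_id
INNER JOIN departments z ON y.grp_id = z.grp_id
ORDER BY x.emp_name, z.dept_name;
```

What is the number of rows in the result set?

Step 1 — x INNER JOIN y on dept_id → 6 row(s).
Then INNER JOIN `departments z` on grp_id: keep only rows whose y.grp_id appears in z.
Result: 3 row(s).

3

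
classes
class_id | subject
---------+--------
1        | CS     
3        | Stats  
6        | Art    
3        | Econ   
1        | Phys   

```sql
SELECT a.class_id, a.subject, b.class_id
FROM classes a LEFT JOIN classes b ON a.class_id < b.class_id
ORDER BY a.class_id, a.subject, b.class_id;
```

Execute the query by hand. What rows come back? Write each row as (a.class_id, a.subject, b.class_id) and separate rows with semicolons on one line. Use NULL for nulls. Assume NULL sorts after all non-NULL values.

(1, CS, 3); (1, CS, 3); (1, CS, 6); (1, Phys, 3); (1, Phys, 3); (1, Phys, 6); (3, Econ, 6); (3, Stats, 6); (6, Art, NULL)

LEFT JOIN keeps every row from `classes a`; unmatched rows get NULL for `classes b`'s columns.
Matching on a.class_id < b.class_id.
- a (class_id=1) pairs with 3 row(s) of b.
- a (class_id=3) pairs with 1 row(s) of b.
- a (class_id=6) has no partner → padded with NULL.
- a (class_id=3) pairs with 1 row(s) of b.
- a (class_id=1) pairs with 3 row(s) of b.
After projecting and ordering:
a.class_id | a.subject | b.class_id
1 | CS | 3
1 | CS | 3
1 | CS | 6
1 | Phys | 3
1 | Phys | 3
1 | Phys | 6
3 | Econ | 6
3 | Stats | 6
6 | Art | NULL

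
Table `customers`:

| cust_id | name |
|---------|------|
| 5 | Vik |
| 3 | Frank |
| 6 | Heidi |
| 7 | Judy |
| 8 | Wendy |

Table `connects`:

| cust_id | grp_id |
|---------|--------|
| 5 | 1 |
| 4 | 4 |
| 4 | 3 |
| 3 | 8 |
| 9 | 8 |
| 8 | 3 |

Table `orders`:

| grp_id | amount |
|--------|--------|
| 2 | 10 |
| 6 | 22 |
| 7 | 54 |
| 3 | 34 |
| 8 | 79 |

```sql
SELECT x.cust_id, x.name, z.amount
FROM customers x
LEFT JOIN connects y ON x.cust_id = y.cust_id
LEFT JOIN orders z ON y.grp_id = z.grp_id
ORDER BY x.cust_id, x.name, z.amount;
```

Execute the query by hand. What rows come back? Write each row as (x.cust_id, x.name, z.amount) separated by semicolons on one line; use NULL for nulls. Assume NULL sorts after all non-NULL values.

(3, Frank, 79); (5, Vik, NULL); (6, Heidi, NULL); (7, Judy, NULL); (8, Wendy, 34)

Joins associate left-to-right: customers LEFT JOIN connects on cust_id gives 5 intermediate row(s).
Then LEFT JOIN `orders z` on grp_id: each of those 5 rows is kept; rows whose y.grp_id has no match in z get NULL for z's columns.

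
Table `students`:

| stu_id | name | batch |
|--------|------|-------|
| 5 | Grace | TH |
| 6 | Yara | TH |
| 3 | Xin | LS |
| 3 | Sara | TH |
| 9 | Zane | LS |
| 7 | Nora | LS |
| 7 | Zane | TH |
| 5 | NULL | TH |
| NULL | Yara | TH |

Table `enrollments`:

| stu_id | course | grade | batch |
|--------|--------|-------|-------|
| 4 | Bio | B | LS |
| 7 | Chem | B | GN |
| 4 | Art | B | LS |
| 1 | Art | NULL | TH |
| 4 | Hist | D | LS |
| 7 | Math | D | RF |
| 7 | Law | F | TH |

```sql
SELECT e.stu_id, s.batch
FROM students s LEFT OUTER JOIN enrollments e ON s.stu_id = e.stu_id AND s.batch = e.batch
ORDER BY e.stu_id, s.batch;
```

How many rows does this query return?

LEFT JOIN keeps every row from `students`; unmatched rows get NULL for `enrollments`'s columns.
Matching on s.stu_id = e.stu_id AND s.batch = e.batch. A NULL in a compared column never satisfies the condition.
Matched pairs: 1; unmatched s rows kept: 8.
Total: 1 matched + 8 padded = 9 rows.

9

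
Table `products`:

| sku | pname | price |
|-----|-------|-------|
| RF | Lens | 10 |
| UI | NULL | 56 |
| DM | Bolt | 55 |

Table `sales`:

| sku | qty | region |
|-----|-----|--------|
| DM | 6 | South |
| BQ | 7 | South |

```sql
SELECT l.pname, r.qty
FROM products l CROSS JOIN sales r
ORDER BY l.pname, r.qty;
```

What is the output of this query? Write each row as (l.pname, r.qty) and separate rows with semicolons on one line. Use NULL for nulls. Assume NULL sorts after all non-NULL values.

(Bolt, 6); (Bolt, 7); (Lens, 6); (Lens, 7); (NULL, 6); (NULL, 7)

CROSS JOIN pairs every row of `products` with every row of `sales`: 3 × 2 = 6 rows.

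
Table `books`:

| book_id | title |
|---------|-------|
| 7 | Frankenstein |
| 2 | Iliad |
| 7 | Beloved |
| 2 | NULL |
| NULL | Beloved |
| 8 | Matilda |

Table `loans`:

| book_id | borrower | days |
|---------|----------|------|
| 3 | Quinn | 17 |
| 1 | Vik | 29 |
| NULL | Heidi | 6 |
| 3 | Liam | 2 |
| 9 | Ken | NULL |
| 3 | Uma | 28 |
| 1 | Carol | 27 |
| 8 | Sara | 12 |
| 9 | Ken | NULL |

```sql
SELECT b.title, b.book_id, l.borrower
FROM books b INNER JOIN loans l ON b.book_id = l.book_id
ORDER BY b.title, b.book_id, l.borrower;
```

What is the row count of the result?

INNER JOIN keeps only pairs where the ON condition holds.
Matching on b.book_id = l.book_id. A NULL in a compared column never satisfies the condition.
Matched pairs: 1.
Total: 1 rows.

1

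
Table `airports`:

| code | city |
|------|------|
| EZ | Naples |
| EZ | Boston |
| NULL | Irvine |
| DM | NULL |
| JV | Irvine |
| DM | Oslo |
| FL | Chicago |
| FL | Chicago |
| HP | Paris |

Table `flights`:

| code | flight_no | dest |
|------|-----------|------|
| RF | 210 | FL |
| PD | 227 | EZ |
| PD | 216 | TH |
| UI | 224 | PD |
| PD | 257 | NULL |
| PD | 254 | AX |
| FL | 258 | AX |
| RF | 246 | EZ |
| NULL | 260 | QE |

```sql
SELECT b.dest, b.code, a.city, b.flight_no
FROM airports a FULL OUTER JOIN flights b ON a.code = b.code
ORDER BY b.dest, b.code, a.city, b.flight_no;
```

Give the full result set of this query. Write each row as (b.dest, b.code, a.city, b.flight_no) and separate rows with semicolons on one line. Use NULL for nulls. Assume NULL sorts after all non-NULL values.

(AX, FL, Chicago, 258); (AX, FL, Chicago, 258); (AX, PD, NULL, 254); (EZ, PD, NULL, 227); (EZ, RF, NULL, 246); (FL, RF, NULL, 210); (PD, UI, NULL, 224); (QE, NULL, NULL, 260); (TH, PD, NULL, 216); (NULL, PD, NULL, 257); (NULL, NULL, Boston, NULL); (NULL, NULL, Irvine, NULL); (NULL, NULL, Irvine, NULL); (NULL, NULL, Naples, NULL); (NULL, NULL, Oslo, NULL); (NULL, NULL, Paris, NULL); (NULL, NULL, NULL, NULL)

FULL OUTER JOIN keeps every row from both sides; unmatched rows get NULL for the other side's columns.
Matching on a.code = b.code. A NULL in a compared column never satisfies the condition.
Matched pairs: 2; unmatched a rows kept: 7; unmatched b rows kept: 8.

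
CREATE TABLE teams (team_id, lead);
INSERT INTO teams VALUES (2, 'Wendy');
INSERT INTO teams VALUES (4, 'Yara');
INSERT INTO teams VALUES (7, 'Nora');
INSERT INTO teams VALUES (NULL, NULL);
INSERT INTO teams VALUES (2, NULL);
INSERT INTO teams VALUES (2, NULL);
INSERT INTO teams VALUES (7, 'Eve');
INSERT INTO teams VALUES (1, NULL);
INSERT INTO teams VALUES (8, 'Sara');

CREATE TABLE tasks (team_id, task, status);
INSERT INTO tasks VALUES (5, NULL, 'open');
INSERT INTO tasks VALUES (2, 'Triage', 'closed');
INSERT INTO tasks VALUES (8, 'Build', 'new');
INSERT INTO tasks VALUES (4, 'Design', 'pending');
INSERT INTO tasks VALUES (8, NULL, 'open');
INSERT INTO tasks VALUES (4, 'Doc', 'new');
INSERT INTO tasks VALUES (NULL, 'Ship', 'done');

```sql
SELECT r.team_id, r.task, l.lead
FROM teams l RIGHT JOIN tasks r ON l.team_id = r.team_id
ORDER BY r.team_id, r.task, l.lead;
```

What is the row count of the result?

RIGHT JOIN keeps every row from `tasks`; unmatched rows get NULL for `teams`'s columns.
Matching on l.team_id = r.team_id. A NULL in a compared column never satisfies the condition.
- team_id=2: 1 matching r row(s), so 1 row(s) emitted.
- team_id=4: 2 matching r row(s), so 2 row(s) emitted.
- team_id=7: no matching r row.
- team_id=NULL: no matching r row.
- team_id=2: 1 matching r row(s), so 1 row(s) emitted.
- team_id=2: 1 matching r row(s), so 1 row(s) emitted.
- team_id=7: no matching r row.
- team_id=1: no matching r row.
- team_id=8: 2 matching r row(s), so 2 row(s) emitted.
- 2 row(s) from r found no l partner → padded with NULL.
Total: 7 matched + 2 padded = 9 rows.

9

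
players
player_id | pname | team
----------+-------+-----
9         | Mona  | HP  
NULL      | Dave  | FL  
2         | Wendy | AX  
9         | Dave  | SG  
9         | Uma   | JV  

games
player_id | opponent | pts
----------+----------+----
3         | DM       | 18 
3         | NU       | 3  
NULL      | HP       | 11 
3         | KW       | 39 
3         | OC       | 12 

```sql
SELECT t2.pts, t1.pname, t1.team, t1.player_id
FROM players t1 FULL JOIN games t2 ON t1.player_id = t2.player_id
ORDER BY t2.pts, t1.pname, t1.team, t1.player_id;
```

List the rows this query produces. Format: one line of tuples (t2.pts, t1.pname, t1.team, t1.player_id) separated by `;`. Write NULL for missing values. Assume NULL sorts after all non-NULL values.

FULL OUTER JOIN keeps every row from both sides; unmatched rows get NULL for the other side's columns.
Matching on t1.player_id = t2.player_id. A NULL in a compared column never satisfies the condition.
Matched pairs: 0; unmatched t1 rows kept: 5; unmatched t2 rows kept: 5.

(3, NULL, NULL, NULL); (11, NULL, NULL, NULL); (12, NULL, NULL, NULL); (18, NULL, NULL, NULL); (39, NULL, NULL, NULL); (NULL, Dave, FL, NULL); (NULL, Dave, SG, 9); (NULL, Mona, HP, 9); (NULL, Uma, JV, 9); (NULL, Wendy, AX, 2)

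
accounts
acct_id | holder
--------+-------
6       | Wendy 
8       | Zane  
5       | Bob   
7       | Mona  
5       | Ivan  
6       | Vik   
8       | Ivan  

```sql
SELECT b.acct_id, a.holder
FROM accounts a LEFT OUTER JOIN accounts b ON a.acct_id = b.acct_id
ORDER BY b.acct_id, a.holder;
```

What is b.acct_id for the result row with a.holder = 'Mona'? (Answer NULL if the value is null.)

7

LEFT JOIN keeps every row from `accounts a`; unmatched rows get NULL for `accounts b`'s columns.
Matching on a.acct_id = b.acct_id.
- a[0] acct_id=6 → 2 match(es) in b → 2 row(s).
- a[1] acct_id=8 → 2 match(es) in b → 2 row(s).
- a[2] acct_id=5 → 2 match(es) in b → 2 row(s).
- a[3] acct_id=7 → 1 match(es) in b → 1 row(s).
- a[4] acct_id=5 → 2 match(es) in b → 2 row(s).
- a[5] acct_id=6 → 2 match(es) in b → 2 row(s).
- a[6] acct_id=8 → 2 match(es) in b → 2 row(s).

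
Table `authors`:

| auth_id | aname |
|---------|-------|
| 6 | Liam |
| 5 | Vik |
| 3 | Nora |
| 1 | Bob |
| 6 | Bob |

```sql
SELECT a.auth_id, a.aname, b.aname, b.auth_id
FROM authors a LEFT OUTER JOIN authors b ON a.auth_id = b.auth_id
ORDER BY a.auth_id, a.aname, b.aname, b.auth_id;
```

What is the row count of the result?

7

LEFT JOIN keeps every row from `authors a`; unmatched rows get NULL for `authors b`'s columns.
Matching on a.auth_id = b.auth_id.
- a row (auth_id=6): matches 2 b row(s) → 2 output row(s).
- a row (auth_id=5): matches 1 b row(s) → 1 output row(s).
- a row (auth_id=3): matches 1 b row(s) → 1 output row(s).
- a row (auth_id=1): matches 1 b row(s) → 1 output row(s).
- a row (auth_id=6): matches 2 b row(s) → 2 output row(s).
Total: 7 rows.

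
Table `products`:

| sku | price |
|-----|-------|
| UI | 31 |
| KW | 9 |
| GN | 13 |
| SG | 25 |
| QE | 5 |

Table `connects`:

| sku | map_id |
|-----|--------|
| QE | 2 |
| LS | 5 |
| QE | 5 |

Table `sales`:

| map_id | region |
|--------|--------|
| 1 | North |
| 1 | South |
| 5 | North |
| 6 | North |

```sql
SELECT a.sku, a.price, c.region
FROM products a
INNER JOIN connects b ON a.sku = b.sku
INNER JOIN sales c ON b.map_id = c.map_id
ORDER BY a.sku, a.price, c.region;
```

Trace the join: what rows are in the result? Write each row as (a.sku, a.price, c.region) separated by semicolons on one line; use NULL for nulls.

Evaluate left to right. First `products a INNER JOIN connects b` on sku: 2 row(s).
Then INNER JOIN `sales c` on map_id: keep only rows whose b.map_id appears in c.

(QE, 5, North)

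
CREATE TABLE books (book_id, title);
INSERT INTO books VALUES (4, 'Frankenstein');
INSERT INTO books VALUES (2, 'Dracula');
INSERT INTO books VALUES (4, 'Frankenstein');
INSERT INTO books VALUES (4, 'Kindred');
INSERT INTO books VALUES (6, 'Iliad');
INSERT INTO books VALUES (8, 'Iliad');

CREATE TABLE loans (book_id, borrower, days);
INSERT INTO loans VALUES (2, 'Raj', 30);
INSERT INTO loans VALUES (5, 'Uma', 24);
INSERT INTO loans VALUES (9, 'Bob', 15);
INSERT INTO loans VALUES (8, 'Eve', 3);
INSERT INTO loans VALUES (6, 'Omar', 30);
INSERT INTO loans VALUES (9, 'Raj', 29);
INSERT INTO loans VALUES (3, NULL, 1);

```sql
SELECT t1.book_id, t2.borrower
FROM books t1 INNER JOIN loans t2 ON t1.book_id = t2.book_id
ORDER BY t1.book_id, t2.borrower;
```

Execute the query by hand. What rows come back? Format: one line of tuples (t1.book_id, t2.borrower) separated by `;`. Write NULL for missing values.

(2, Raj); (6, Omar); (8, Eve)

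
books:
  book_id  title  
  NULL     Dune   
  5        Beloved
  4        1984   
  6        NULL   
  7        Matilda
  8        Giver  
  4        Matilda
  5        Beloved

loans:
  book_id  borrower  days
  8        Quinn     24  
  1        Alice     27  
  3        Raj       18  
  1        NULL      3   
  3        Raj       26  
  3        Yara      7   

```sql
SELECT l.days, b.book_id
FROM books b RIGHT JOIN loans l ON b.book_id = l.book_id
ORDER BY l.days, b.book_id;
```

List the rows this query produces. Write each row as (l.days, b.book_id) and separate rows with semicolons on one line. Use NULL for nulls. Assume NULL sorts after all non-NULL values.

RIGHT JOIN keeps every row from `loans`; unmatched rows get NULL for `books`'s columns.
Matching on b.book_id = l.book_id. A NULL in a compared column never satisfies the condition.
- b[0] book_id=NULL → no match.
- b[1] book_id=5 → no match.
- b[2] book_id=4 → no match.
- b[3] book_id=6 → no match.
- b[4] book_id=7 → no match.
- b[5] book_id=8 → 1 match(es) in l → 1 row(s).
- b[6] book_id=4 → no match.
- b[7] book_id=5 → no match.
- 5 row(s) from l found no b partner → padded with NULL.
After projecting and ordering:
l.days | b.book_id
3 | NULL
7 | NULL
18 | NULL
24 | 8
26 | NULL
27 | NULL

(3, NULL); (7, NULL); (18, NULL); (24, 8); (26, NULL); (27, NULL)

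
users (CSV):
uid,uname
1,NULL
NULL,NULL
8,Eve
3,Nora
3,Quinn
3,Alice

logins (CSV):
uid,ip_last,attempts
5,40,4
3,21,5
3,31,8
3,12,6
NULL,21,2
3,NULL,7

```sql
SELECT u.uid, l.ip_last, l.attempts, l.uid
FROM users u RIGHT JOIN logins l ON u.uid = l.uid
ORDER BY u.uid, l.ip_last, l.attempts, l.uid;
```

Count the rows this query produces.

14

RIGHT JOIN keeps every row from `logins`; unmatched rows get NULL for `users`'s columns.
Matching on u.uid = l.uid. A NULL in a compared column never satisfies the condition.
- u[0] uid=1 → no match.
- u[1] uid=NULL → no match.
- u[2] uid=8 → no match.
- u[3] uid=3 → 4 match(es) in l → 4 row(s).
- u[4] uid=3 → 4 match(es) in l → 4 row(s).
- u[5] uid=3 → 4 match(es) in l → 4 row(s).
- 2 row(s) from l found no u partner → padded with NULL.
Total: 12 matched + 2 padded = 14 rows.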